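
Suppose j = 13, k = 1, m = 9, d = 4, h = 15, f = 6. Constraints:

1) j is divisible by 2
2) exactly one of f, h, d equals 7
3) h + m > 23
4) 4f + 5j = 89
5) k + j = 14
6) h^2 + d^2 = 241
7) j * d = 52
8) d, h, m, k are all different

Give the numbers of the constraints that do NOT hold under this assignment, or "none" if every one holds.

1) 13 = 2*6 + 1, so 2 does not divide 13  no
2) f=6, h=15, d=4; 0 of them equal 7, not exactly one  no
3) h + m = 15 + 9 = 24; 24 > 23  yes
4) 4f + 5j = 4(6) + 5(13) = 89  yes
5) k + j = 1 + 13 = 14  yes
6) h^2 + d^2 = 15^2 + 4^2 = 225 + 16 = 241  yes
7) j * d = 13 * 4 = 52  yes
8) values 4, 15, 9, 1 are pairwise distinct  yes

No — constraints 1 and 2 are not satisfied.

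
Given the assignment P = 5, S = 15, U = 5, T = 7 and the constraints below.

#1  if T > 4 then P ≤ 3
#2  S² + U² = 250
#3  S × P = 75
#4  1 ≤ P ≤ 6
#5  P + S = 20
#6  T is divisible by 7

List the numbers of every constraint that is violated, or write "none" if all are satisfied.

#1 T = 7 > 4, so we need P ≤ 3; but P = 5 > 3 — does not hold.
#2 S² + U² = 15² + 5² = 225 + 25 = 250 — holds.
#3 S × P = 15 × 5 = 75 — holds.
#4 P = 5 lies in [1, 6] — holds.
#5 P + S = 5 + 15 = 20 — holds.
#6 7 / 7 = 1, so 7 divides 7 — holds.

Constraint 1 is violated.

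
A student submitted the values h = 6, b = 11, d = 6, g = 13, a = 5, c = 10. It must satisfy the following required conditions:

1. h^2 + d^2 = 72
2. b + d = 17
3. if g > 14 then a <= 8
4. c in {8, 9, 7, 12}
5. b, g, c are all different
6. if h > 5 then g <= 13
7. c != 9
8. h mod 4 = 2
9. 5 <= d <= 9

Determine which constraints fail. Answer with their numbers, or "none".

Constraint 4 does not hold.

1. h^2 + d^2 = 6^2 + 6^2 = 36 + 36 = 72  ✓
2. b + d = 11 + 6 = 17  ✓
3. g = 13, not > 14; antecedent false, conditional vacuously true  ✓
4. c = 10 is not in {8, 9, 7, 12}  ✗
5. values 11, 13, 10 are pairwise distinct  ✓
6. h = 6 > 5, so we need g ≤ 13; g = 13 ≤ 13  ✓
7. c = 10, and 10 ≠ 9  ✓
8. 6 mod 4 = 2  ✓
9. d = 6 lies in [5, 9]  ✓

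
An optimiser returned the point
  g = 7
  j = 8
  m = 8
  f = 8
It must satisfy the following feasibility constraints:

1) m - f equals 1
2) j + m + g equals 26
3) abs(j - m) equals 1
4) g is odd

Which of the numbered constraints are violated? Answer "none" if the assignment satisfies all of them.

The assignment fails constraints 1, 2, and 3.

1) m - f = 8 - 8 = 0, not 1  FAIL
2) j + m + g = 8 + 8 + 7 = 23, not 26  FAIL
3) abs(8 - 8) = 0, not 1  FAIL
4) g = 7 is odd  OK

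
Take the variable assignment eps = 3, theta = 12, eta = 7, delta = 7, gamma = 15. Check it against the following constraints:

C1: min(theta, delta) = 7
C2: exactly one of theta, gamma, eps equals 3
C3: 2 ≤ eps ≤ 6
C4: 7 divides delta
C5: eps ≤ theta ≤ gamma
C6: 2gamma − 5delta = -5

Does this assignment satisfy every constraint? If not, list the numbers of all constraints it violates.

All constraints are satisfied.

C1: min(12, 7) = 7 — OK.
C2: theta=12, gamma=15, eps=3; 1 of them equals 3 — OK.
C3: eps = 3 lies in [2, 6] — OK.
C4: 7 / 7 = 1, so 7 divides 7 — OK.
C5: values 3 ≤ 12 ≤ 15 — OK.
C6: 2gamma − 5delta = 2(15) − 5(7) = -5 — OK.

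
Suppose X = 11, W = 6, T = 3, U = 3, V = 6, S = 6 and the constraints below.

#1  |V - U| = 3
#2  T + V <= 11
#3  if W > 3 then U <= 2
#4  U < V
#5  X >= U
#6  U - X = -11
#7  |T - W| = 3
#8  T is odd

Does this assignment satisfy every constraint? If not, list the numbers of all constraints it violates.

#1 |6 - 3| = 3 — holds.
#2 T + V = 3 + 6 = 9; 9 ≤ 11 — holds.
#3 W = 6 > 3, so we need U ≤ 2; but U = 3 > 2 — fails.
#4 U = 3, V = 6; 3 < 6 — holds.
#5 X = 11, U = 3; 11 ≥ 3 — holds.
#6 U - X = 3 - 11 = -8, not -11 — fails.
#7 |3 - 6| = 3 — holds.
#8 T = 3 is odd — holds.

The assignment fails constraints 3 and 6.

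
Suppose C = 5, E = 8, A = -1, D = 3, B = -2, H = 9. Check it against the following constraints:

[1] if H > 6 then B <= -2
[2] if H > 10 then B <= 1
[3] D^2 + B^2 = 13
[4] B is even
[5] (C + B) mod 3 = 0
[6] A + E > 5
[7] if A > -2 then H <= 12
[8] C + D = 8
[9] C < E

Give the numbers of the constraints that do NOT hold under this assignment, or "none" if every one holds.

[1] H = 9 > 6, so we need B ≤ -2; B = -2 ≤ -2  ✔
[2] H = 9, not > 10; antecedent false, conditional vacuously true  ✔
[3] D^2 + B^2 = 3^2 + (-2)^2 = 9 + 4 = 13  ✔
[4] B = -2 is even  ✔
[5] C + B = 3; 3 mod 3 = 0  ✔
[6] A + E = -1 + 8 = 7; 7 > 5  ✔
[7] A = -1 > -2, so we need H ≤ 12; H = 9 ≤ 12  ✔
[8] C + D = 5 + 3 = 8  ✔
[9] C = 5, E = 8; 5 < 8  ✔

All constraints are satisfied.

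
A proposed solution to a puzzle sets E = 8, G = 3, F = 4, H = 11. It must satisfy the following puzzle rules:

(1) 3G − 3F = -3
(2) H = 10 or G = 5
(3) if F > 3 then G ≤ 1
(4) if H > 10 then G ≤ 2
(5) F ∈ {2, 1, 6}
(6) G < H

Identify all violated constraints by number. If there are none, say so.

(1) 3G − 3F = 3(3) − 3(4) = -3 — holds.
(2) H = 11 ≠ 10 and G = 3 ≠ 5; both disjuncts false — fails.
(3) F = 4 > 3, so we need G ≤ 1; but G = 3 > 1 — fails.
(4) H = 11 > 10, so we need G ≤ 2; but G = 3 > 2 — fails.
(5) F = 4 is not in {2, 1, 6} — fails.
(6) G = 3, H = 11; 3 < 11 — holds.

No — constraints 2, 3, 4, and 5 are not satisfied.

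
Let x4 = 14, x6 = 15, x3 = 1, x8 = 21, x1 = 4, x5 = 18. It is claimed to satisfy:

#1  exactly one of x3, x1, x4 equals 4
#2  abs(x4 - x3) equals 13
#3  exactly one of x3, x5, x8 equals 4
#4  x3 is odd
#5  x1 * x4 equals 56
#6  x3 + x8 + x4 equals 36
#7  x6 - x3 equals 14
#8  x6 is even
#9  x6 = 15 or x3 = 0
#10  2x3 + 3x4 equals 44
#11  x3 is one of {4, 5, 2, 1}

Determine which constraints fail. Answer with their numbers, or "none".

#1 x3=1, x1=4, x4=14; 1 of them equals 4  holds
#2 abs(14 - 1) = 13  holds
#3 x3=1, x5=18, x8=21; 0 of them equal 4, not exactly one  fails
#4 x3 = 1 is odd  holds
#5 x1 * x4 = 4 * 14 = 56  holds
#6 x3 + x8 + x4 = 1 + 21 + 14 = 36  holds
#7 x6 - x3 = 15 - 1 = 14  holds
#8 x6 = 15 is odd  fails
#9 x6 = 15 = 15 (first disjunct)  holds
#10 2x3 + 3x4 = 2(1) + 3(14) = 44  holds
#11 x3 = 1 is in {4, 5, 2, 1}  holds

Constraints 3 and 8 are violated.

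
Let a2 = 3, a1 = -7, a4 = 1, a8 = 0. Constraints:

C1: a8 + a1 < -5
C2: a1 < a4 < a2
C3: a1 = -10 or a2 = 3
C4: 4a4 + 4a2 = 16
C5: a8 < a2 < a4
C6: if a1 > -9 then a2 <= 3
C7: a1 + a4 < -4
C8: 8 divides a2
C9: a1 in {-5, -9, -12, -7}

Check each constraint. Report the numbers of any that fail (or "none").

C1: a8 + a1 = 0 + (-7) = -7; -7 < -5 — holds.
C2: values -7 < 1 < 3 — holds.
C3: a1 = -7 ≠ -10, but a2 = 3 = 3 (second disjunct) — holds.
C4: 4a4 + 4a2 = 4(1) + 4(3) = 16 — holds.
C5: values 0, 3, 1; a2 = 3 is not < a4 = 1 — fails.
C6: a1 = -7 > -9, so we need a2 ≤ 3; a2 = 3 ≤ 3 — holds.
C7: a1 + a4 = -7 + 1 = -6; -6 < -4 — holds.
C8: 3 = 8*0 + 3, so 8 does not divide 3 — fails.
C9: a1 = -7 is in {-5, -9, -12, -7} — holds.

Constraints 5 and 8 are violated.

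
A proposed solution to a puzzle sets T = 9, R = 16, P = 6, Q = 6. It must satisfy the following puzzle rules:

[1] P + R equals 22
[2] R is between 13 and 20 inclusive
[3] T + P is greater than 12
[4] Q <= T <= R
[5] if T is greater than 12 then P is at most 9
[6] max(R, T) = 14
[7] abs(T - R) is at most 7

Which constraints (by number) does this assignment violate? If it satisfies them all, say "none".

Violated: 6.

[1] P + R = 6 + 16 = 22 — OK.
[2] R = 16 lies in [13, 20] — OK.
[3] T + P = 9 + 6 = 15; 15 > 12 — OK.
[4] values 6 <= 9 <= 16 — OK.
[5] T = 9, not > 12; antecedent false, conditional vacuously true — OK.
[6] max(16, 9) = 16, not 14 — violated.
[7] abs(9 - 16) = 7; 7 ≤ 7 — OK.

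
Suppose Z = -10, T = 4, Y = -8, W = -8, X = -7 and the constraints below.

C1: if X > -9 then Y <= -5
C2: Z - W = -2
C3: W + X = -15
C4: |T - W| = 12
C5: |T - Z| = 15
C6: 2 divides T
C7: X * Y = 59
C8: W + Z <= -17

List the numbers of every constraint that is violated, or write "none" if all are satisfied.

C1: X = -7 > -9, so we need Y ≤ -5; Y = -8 ≤ -5 — OK.
C2: Z - W = -10 - (-8) = -2 — OK.
C3: W + X = -8 + (-7) = -15 — OK.
C4: |4 - (-8)| = 12 — OK.
C5: |4 - (-10)| = 14, not 15 — violated.
C6: 4 / 2 = 2, so 2 divides 4 — OK.
C7: X * Y = -7 * (-8) = 56, not 59 — violated.
C8: W + Z = -8 + (-10) = -18; -18 ≤ -17 — OK.

Constraints 5 and 7 are violated.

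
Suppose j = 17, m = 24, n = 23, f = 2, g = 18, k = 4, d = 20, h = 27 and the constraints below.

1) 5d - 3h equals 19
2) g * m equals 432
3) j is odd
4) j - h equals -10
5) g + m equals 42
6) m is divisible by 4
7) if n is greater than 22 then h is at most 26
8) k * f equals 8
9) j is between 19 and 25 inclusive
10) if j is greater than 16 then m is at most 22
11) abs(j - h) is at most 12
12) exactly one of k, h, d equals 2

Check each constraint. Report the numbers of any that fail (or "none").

The assignment fails constraints 7, 9, 10, and 12.

1) 5d - 3h = 5(20) - 3(27) = 19 — holds.
2) g * m = 18 * 24 = 432 — holds.
3) j = 17 is odd — holds.
4) j - h = 17 - 27 = -10 — holds.
5) g + m = 18 + 24 = 42 — holds.
6) 24 / 4 = 6, so 4 divides 24 — holds.
7) n = 23 > 22, so we need h ≤ 26; but h = 27 > 26 — fails.
8) k * f = 4 * 2 = 8 — holds.
9) j = 17 is outside [19, 25] — fails.
10) j = 17 > 16, so we need m ≤ 22; but m = 24 > 22 — fails.
11) abs(17 - 27) = 10; 10 ≤ 12 — holds.
12) k=4, h=27, d=20; 0 of them equal 2, not exactly one — fails.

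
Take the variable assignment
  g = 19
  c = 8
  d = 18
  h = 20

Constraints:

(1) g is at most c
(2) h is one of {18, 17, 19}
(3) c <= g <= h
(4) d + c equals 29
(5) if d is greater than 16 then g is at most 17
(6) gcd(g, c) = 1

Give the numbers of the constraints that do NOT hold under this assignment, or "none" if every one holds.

(1) g = 19, c = 8; 19 > 8 (want ≤)  no
(2) h = 20 is not in {18, 17, 19}  no
(3) values 8 <= 19 <= 20  yes
(4) d + c = 18 + 8 = 26, not 29  no
(5) d = 18 > 16, so we need g ≤ 17; but g = 19 > 17  no
(6) gcd(19, 8) = 1  yes

Violated: 1, 2, 4, 5.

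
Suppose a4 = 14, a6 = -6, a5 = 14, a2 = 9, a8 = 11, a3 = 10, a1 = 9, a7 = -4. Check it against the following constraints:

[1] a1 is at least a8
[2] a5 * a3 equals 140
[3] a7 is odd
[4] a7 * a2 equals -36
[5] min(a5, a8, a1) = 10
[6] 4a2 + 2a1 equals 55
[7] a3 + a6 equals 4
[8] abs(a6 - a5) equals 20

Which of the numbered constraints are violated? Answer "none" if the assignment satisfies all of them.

[1] a1 = 9, a8 = 11; 9 < 11 (want ≥)  ✗
[2] a5 * a3 = 14 * 10 = 140  ✓
[3] a7 = -4 is even  ✗
[4] a7 * a2 = -4 * 9 = -36  ✓
[5] min(14, 11, 9) = 9, not 10  ✗
[6] 4a2 + 2a1 = 4(9) + 2(9) = 54, not 55  ✗
[7] a3 + a6 = 10 + (-6) = 4  ✓
[8] abs(-6 - 14) = 20  ✓

Constraints 1, 3, 5, 6 are violated.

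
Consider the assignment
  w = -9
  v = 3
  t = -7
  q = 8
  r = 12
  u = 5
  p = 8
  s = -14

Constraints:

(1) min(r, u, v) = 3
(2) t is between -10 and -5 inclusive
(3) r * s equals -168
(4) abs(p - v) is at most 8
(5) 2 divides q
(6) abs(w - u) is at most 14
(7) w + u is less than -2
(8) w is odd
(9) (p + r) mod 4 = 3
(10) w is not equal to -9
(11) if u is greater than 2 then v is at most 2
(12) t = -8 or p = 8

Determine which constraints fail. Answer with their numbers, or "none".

The assignment fails constraints 9, 10, 11.

(1) min(12, 5, 3) = 3 — satisfied.
(2) t = -7 lies in [-10, -5] — satisfied.
(3) r * s = 12 * (-14) = -168 — satisfied.
(4) abs(8 - 3) = 5; 5 ≤ 8 — satisfied.
(5) 8 / 2 = 4, so 2 divides 8 — satisfied.
(6) abs(-9 - 5) = 14; 14 ≤ 14 — satisfied.
(7) w + u = -9 + 5 = -4; -4 < -2 — satisfied.
(8) w = -9 is odd — satisfied.
(9) p + r = 20; 20 mod 4 = 0, not 3 — violated.
(10) w = -9, but -9 is required to differ — violated.
(11) u = 5 > 2, so we need v ≤ 2; but v = 3 > 2 — violated.
(12) t = -7 ≠ -8, but p = 8 = 8 (second disjunct) — satisfied.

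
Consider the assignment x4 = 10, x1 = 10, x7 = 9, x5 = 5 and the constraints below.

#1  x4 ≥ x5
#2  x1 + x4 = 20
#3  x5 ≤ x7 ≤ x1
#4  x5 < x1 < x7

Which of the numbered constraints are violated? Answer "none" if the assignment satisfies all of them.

Violated: 4.

#1 x4 = 10, x5 = 5; 10 ≥ 5 — satisfied.
#2 x1 + x4 = 10 + 10 = 20 — satisfied.
#3 values 5 ≤ 9 ≤ 10 — satisfied.
#4 values 5, 10, 9; x1 = 10 is not < x7 = 9 — violated.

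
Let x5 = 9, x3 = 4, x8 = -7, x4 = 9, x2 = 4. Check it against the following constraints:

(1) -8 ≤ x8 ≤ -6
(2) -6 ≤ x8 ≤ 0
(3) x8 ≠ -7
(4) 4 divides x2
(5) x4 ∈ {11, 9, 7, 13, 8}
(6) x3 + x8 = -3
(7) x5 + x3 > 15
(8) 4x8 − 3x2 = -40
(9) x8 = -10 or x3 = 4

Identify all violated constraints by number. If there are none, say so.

(1) x8 = -7 lies in [-8, -6] — OK.
(2) x8 = -7 is outside [-6, 0] — violated.
(3) x8 = -7, but -7 is required to differ — violated.
(4) 4 / 4 = 1, so 4 divides 4 — OK.
(5) x4 = 9 is in {11, 9, 7, 13, 8} — OK.
(6) x3 + x8 = 4 + (-7) = -3 — OK.
(7) x5 + x3 = 9 + 4 = 13; 13 ≤ 15, bound 15 not met — violated.
(8) 4x8 − 3x2 = 4(-7) − 3(4) = -40 — OK.
(9) x8 = -7 ≠ -10, but x3 = 4 = 4 (second disjunct) — OK.

Violated: 2, 3, and 7.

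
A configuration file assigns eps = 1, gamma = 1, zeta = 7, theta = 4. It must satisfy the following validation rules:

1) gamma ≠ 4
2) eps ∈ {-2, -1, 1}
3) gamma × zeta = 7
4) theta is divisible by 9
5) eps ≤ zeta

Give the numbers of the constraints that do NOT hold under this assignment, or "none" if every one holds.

1) gamma = 1, and 1 ≠ 4  ✓
2) eps = 1 is in {-2, -1, 1}  ✓
3) gamma × zeta = 1 × 7 = 7  ✓
4) 4 = 9×0 + 4, so 9 does not divide 4  ✗
5) eps = 1, zeta = 7; 1 ≤ 7  ✓

No — constraint 4 is not satisfied.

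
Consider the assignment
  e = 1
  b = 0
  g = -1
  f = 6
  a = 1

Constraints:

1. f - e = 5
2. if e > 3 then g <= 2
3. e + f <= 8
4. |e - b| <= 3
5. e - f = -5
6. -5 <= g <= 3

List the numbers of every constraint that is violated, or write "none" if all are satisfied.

All constraints are satisfied.

1. f - e = 6 - 1 = 5 — OK.
2. e = 1, not > 3; antecedent false, conditional vacuously true — OK.
3. e + f = 1 + 6 = 7; 7 ≤ 8 — OK.
4. |1 - 0| = 1; 1 ≤ 3 — OK.
5. e - f = 1 - 6 = -5 — OK.
6. g = -1 lies in [-5, 3] — OK.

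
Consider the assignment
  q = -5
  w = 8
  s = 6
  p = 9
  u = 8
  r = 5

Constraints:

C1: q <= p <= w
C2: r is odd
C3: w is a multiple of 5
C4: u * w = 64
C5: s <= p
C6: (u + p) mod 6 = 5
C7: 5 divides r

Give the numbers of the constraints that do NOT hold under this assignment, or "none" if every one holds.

Violated: 1 and 3.

C1: values -5, 9, 8; p = 9 is not <= w = 8  no
C2: r = 5 is odd  yes
C3: 8 = 5*1 + 3, so 5 does not divide 8  no
C4: u * w = 8 * 8 = 64  yes
C5: s = 6, p = 9; 6 ≤ 9  yes
C6: u + p = 17; 17 mod 6 = 5  yes
C7: 5 / 5 = 1, so 5 divides 5  yes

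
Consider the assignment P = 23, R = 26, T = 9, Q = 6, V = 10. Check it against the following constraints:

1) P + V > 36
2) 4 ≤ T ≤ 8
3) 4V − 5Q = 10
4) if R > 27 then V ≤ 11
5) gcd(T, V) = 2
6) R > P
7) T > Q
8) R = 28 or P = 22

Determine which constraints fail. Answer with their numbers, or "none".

No — constraints 1, 2, 5, 8 are not satisfied.

1) P + V = 23 + 10 = 33; 33 ≤ 36, bound 36 not met  no
2) T = 9 is outside [4, 8]  no
3) 4V − 5Q = 4(10) − 5(6) = 10  yes
4) R = 26, not > 27; antecedent false, conditional vacuously true  yes
5) gcd(9, 10) = 1, not 2  no
6) R = 26, P = 23; 26 > 23  yes
7) T = 9, Q = 6; 9 > 6  yes
8) R = 26 ≠ 28 and P = 23 ≠ 22; both disjuncts false  no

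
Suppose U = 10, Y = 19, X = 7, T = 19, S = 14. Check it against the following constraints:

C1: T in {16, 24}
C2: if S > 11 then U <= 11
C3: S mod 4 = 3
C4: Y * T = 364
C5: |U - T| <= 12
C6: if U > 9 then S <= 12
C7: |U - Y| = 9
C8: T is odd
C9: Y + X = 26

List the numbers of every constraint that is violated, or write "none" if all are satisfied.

C1: T = 19 is not in {16, 24} — violated.
C2: S = 14 > 11, so we need U ≤ 11; U = 10 ≤ 11 — satisfied.
C3: 14 mod 4 = 2, not 3 — violated.
C4: Y * T = 19 * 19 = 361, not 364 — violated.
C5: |10 - 19| = 9; 9 ≤ 12 — satisfied.
C6: U = 10 > 9, so we need S ≤ 12; but S = 14 > 12 — violated.
C7: |10 - 19| = 9 — satisfied.
C8: T = 19 is odd — satisfied.
C9: Y + X = 19 + 7 = 26 — satisfied.

The assignment fails constraints 1, 3, 4, and 6.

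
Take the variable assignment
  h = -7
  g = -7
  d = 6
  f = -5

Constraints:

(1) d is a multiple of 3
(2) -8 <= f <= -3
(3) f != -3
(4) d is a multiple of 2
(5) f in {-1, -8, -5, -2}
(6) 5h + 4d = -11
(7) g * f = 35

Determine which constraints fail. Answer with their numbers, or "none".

(1) 6 / 3 = 2, so 3 divides 6 — holds.
(2) f = -5 lies in [-8, -3] — holds.
(3) f = -5, and -5 ≠ -3 — holds.
(4) 6 / 2 = 3, so 2 divides 6 — holds.
(5) f = -5 is in {-1, -8, -5, -2} — holds.
(6) 5h + 4d = 5(-7) + 4(6) = -11 — holds.
(7) g * f = -7 * (-5) = 35 — holds.

None — every constraint holds.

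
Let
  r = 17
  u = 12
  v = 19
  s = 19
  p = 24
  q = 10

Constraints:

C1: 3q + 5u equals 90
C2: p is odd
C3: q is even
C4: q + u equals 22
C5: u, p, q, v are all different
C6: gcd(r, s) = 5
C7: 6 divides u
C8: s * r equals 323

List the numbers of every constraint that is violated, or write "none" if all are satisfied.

C1: 3q + 5u = 3(10) + 5(12) = 90  OK
C2: p = 24 is even  FAIL
C3: q = 10 is even  OK
C4: q + u = 10 + 12 = 22  OK
C5: values 12, 24, 10, 19 are pairwise distinct  OK
C6: gcd(17, 19) = 1, not 5  FAIL
C7: 12 / 6 = 2, so 6 divides 12  OK
C8: s * r = 19 * 17 = 323  OK

Constraints 2, 6 do not hold.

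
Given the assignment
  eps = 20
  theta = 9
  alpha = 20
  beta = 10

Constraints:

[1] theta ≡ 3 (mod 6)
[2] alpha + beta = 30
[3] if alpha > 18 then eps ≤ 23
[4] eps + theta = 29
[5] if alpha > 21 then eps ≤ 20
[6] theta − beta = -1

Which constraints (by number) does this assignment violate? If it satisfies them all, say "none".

The assignment satisfies every constraint.

[1] 9 mod 6 = 3  ✔
[2] alpha + beta = 20 + 10 = 30  ✔
[3] alpha = 20 > 18, so we need eps ≤ 23; eps = 20 ≤ 23  ✔
[4] eps + theta = 20 + 9 = 29  ✔
[5] alpha = 20, not > 21; antecedent false, conditional vacuously true  ✔
[6] theta − beta = 9 − 10 = -1  ✔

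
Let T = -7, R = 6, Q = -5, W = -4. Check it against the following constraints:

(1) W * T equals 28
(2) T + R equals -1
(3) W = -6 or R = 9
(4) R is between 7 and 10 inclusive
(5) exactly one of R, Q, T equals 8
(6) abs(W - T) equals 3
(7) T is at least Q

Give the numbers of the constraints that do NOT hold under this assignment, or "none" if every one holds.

(1) W * T = -4 * (-7) = 28 — OK.
(2) T + R = -7 + 6 = -1 — OK.
(3) W = -4 ≠ -6 and R = 6 ≠ 9; both disjuncts false — violated.
(4) R = 6 is outside [7, 10] — violated.
(5) R=6, Q=-5, T=-7; 0 of them equal 8, not exactly one — violated.
(6) abs(-4 - (-7)) = 3 — OK.
(7) T = -7, Q = -5; -7 < -5 (want ≥) — violated.

The assignment fails constraints 3, 4, 5, and 7.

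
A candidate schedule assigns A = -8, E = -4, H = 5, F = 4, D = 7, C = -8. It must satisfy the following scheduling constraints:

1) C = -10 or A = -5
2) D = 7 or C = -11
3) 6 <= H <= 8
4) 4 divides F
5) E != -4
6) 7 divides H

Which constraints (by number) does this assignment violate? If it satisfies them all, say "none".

1) C = -8 ≠ -10 and A = -8 ≠ -5; both disjuncts false — fails.
2) D = 7 = 7 (first disjunct) — holds.
3) H = 5 is outside [6, 8] — fails.
4) 4 / 4 = 1, so 4 divides 4 — holds.
5) E = -4, but -4 is required to differ — fails.
6) 5 = 7*0 + 5, so 7 does not divide 5 — fails.

Violated: 1, 3, 5, and 6.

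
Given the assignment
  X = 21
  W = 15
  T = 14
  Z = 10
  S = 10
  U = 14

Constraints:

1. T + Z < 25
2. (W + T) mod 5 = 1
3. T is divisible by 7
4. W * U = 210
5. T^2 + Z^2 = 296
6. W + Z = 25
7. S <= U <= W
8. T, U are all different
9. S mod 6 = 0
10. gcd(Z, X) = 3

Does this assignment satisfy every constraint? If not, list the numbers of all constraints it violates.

1. T + Z = 14 + 10 = 24; 24 < 25 — holds.
2. W + T = 29; 29 mod 5 = 4, not 1 — does not hold.
3. 14 / 7 = 2, so 7 divides 14 — holds.
4. W * U = 15 * 14 = 210 — holds.
5. T^2 + Z^2 = 14^2 + 10^2 = 196 + 100 = 296 — holds.
6. W + Z = 15 + 10 = 25 — holds.
7. values 10 <= 14 <= 15 — holds.
8. T = U = 14, not all different — does not hold.
9. 10 mod 6 = 4, not 0 — does not hold.
10. gcd(10, 21) = 1, not 3 — does not hold.

The assignment fails constraints 2, 8, 9, and 10.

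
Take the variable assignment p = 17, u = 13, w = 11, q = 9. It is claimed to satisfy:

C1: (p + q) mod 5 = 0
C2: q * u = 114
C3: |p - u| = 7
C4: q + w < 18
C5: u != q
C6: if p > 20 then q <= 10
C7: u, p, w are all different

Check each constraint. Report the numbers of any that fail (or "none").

The assignment fails constraints 1, 2, 3, and 4.

C1: p + q = 26; 26 mod 5 = 1, not 0 — does not hold.
C2: q * u = 9 * 13 = 117, not 114 — does not hold.
C3: |17 - 13| = 4, not 7 — does not hold.
C4: q + w = 9 + 11 = 20; 20 ≥ 18, bound 18 not met — does not hold.
C5: u = 13, q = 9; distinct — holds.
C6: p = 17, not > 20; antecedent false, conditional vacuously true — holds.
C7: values 13, 17, 11 are pairwise distinct — holds.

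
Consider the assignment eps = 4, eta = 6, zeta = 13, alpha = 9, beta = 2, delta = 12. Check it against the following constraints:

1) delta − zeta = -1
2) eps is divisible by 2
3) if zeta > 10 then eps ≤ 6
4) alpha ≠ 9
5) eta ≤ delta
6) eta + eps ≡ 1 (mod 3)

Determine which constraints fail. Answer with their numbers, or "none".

Violated: 4.

1) delta − zeta = 12 − 13 = -1  OK
2) 4 / 2 = 2, so 2 divides 4  OK
3) zeta = 13 > 10, so we need eps ≤ 6; eps = 4 ≤ 6  OK
4) alpha = 9, but 9 is required to differ  FAIL
5) eta = 6, delta = 12; 6 ≤ 12  OK
6) eta + eps = 10; 10 mod 3 = 1  OK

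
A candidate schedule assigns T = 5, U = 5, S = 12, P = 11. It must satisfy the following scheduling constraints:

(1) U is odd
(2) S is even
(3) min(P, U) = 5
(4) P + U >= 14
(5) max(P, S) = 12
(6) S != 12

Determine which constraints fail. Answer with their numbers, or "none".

Constraint 6 does not hold.

(1) U = 5 is odd  true
(2) S = 12 is even  true
(3) min(11, 5) = 5  true
(4) P + U = 11 + 5 = 16; 16 ≥ 14  true
(5) max(11, 12) = 12  true
(6) S = 12, but 12 is required to differ  false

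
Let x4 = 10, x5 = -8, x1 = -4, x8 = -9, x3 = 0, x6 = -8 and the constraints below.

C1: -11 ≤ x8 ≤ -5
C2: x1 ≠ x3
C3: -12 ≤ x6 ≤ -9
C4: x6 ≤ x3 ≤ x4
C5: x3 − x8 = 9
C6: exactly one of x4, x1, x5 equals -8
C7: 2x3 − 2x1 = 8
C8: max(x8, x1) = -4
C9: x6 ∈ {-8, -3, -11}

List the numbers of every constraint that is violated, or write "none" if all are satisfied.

C1: x8 = -9 lies in [-11, -5]  holds
C2: x1 = -4, x3 = 0; distinct  holds
C3: x6 = -8 is outside [-12, -9]  fails
C4: values -8 ≤ 0 ≤ 10  holds
C5: x3 − x8 = 0 − (-9) = 9  holds
C6: x4=10, x1=-4, x5=-8; 1 of them equals -8  holds
C7: 2x3 − 2x1 = 2(0) − 2(-4) = 8  holds
C8: max(-9, -4) = -4  holds
C9: x6 = -8 is in {-8, -3, -11}  holds

No — constraint 3 is not satisfied.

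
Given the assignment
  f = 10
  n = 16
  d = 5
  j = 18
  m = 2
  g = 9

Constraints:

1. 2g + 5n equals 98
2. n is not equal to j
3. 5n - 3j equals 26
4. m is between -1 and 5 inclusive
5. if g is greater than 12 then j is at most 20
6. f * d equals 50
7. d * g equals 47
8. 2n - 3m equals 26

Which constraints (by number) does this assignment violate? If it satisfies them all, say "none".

1. 2g + 5n = 2(9) + 5(16) = 98  ✓
2. n = 16, j = 18; distinct  ✓
3. 5n - 3j = 5(16) - 3(18) = 26  ✓
4. m = 2 lies in [-1, 5]  ✓
5. g = 9, not > 12; antecedent false, conditional vacuously true  ✓
6. f * d = 10 * 5 = 50  ✓
7. d * g = 5 * 9 = 45, not 47  ✗
8. 2n - 3m = 2(16) - 3(2) = 26  ✓

Constraint 7 is violated.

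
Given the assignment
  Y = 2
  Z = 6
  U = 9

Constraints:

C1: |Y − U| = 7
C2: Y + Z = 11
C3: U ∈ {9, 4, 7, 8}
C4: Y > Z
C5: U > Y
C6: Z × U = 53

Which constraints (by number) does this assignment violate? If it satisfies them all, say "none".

Constraints 2, 4, and 6 are violated.

C1: |2 − 9| = 7 — holds.
C2: Y + Z = 2 + 6 = 8, not 11 — does not hold.
C3: U = 9 is in {9, 4, 7, 8} — holds.
C4: Y = 2, Z = 6; 2 ≤ 6 (want >) — does not hold.
C5: U = 9, Y = 2; 9 > 2 — holds.
C6: Z × U = 6 × 9 = 54, not 53 — does not hold.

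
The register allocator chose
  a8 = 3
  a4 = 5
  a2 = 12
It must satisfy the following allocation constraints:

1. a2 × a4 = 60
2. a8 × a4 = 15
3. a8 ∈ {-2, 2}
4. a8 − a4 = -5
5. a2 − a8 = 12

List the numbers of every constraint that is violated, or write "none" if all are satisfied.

No — constraints 3, 4, and 5 are not satisfied.

1. a2 × a4 = 12 × 5 = 60 — OK.
2. a8 × a4 = 3 × 5 = 15 — OK.
3. a8 = 3 is not in {-2, 2} — violated.
4. a8 − a4 = 3 − 5 = -2, not -5 — violated.
5. a2 − a8 = 12 − 3 = 9, not 12 — violated.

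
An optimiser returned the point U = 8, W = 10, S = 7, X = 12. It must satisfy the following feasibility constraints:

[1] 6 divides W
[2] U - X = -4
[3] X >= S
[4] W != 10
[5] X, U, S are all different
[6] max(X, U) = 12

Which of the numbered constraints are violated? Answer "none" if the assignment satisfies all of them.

Constraints 1 and 4 are violated.

[1] 10 = 6*1 + 4, so 6 does not divide 10  fails
[2] U - X = 8 - 12 = -4  holds
[3] X = 12, S = 7; 12 ≥ 7  holds
[4] W = 10, but 10 is required to differ  fails
[5] values 12, 8, 7 are pairwise distinct  holds
[6] max(12, 8) = 12  holds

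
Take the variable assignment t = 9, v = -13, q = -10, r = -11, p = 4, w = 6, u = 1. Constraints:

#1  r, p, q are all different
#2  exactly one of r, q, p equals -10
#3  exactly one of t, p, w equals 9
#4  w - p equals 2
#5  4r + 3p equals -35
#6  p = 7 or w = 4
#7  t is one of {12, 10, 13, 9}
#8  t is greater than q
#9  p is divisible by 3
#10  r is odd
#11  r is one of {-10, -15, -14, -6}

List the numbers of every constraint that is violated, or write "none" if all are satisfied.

#1 values -11, 4, -10 are pairwise distinct — satisfied.
#2 r=-11, q=-10, p=4; 1 of them equals -10 — satisfied.
#3 t=9, p=4, w=6; 1 of them equals 9 — satisfied.
#4 w - p = 6 - 4 = 2 — satisfied.
#5 4r + 3p = 4(-11) + 3(4) = -32, not -35 — violated.
#6 p = 4 ≠ 7 and w = 6 ≠ 4; both disjuncts false — violated.
#7 t = 9 is in {12, 10, 13, 9} — satisfied.
#8 t = 9, q = -10; 9 > -10 — satisfied.
#9 4 = 3*1 + 1, so 3 does not divide 4 — violated.
#10 r = -11 is odd — satisfied.
#11 r = -11 is not in {-10, -15, -14, -6} — violated.

Constraints 5, 6, 9, 11 are violated.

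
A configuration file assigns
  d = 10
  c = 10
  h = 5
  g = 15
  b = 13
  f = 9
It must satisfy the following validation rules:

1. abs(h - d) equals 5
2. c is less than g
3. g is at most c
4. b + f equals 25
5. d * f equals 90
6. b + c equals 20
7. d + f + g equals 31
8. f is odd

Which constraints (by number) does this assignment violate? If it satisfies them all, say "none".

1. abs(5 - 10) = 5  ✓
2. c = 10, g = 15; 10 < 15  ✓
3. g = 15, c = 10; 15 > 10 (want ≤)  ✗
4. b + f = 13 + 9 = 22, not 25  ✗
5. d * f = 10 * 9 = 90  ✓
6. b + c = 13 + 10 = 23, not 20  ✗
7. d + f + g = 10 + 9 + 15 = 34, not 31  ✗
8. f = 9 is odd  ✓

No — constraints 3, 4, 6, 7 are not satisfied.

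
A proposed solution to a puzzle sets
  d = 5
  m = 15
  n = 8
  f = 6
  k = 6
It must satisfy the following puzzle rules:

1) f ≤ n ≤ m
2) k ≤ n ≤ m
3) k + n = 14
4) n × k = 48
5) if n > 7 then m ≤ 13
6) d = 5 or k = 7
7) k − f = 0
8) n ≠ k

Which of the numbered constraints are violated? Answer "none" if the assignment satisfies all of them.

1) values 6 ≤ 8 ≤ 15  yes
2) values 6 ≤ 8 ≤ 15  yes
3) k + n = 6 + 8 = 14  yes
4) n × k = 8 × 6 = 48  yes
5) n = 8 > 7, so we need m ≤ 13; but m = 15 > 13  no
6) d = 5 = 5 (first disjunct)  yes
7) k − f = 6 − 6 = 0  yes
8) n = 8, k = 6; distinct  yes

Violated: 5.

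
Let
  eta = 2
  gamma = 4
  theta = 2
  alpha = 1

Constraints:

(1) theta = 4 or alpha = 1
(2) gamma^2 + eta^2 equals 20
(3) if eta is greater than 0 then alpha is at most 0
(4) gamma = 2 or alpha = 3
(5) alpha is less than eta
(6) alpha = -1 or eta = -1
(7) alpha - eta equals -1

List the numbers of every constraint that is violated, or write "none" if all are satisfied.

The assignment fails constraints 3, 4, 6.

(1) theta = 2 ≠ 4, but alpha = 1 = 1 (second disjunct)  yes
(2) gamma^2 + eta^2 = 4^2 + 2^2 = 16 + 4 = 20  yes
(3) eta = 2 > 0, so we need alpha ≤ 0; but alpha = 1 > 0  no
(4) gamma = 4 ≠ 2 and alpha = 1 ≠ 3; both disjuncts false  no
(5) alpha = 1, eta = 2; 1 < 2  yes
(6) alpha = 1 ≠ -1 and eta = 2 ≠ -1; both disjuncts false  no
(7) alpha - eta = 1 - 2 = -1  yes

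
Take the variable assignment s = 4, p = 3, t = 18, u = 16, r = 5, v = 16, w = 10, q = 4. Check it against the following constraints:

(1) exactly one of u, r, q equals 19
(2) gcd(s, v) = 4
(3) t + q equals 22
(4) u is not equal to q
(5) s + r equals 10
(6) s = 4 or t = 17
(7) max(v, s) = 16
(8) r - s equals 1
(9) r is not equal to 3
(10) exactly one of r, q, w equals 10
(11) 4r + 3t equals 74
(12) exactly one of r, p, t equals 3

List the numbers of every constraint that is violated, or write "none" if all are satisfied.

(1) u=16, r=5, q=4; 0 of them equal 19, not exactly one  fails
(2) gcd(4, 16) = 4  holds
(3) t + q = 18 + 4 = 22  holds
(4) u = 16, q = 4; distinct  holds
(5) s + r = 4 + 5 = 9, not 10  fails
(6) s = 4 = 4 (first disjunct)  holds
(7) max(16, 4) = 16  holds
(8) r - s = 5 - 4 = 1  holds
(9) r = 5, and 5 ≠ 3  holds
(10) r=5, q=4, w=10; 1 of them equals 10  holds
(11) 4r + 3t = 4(5) + 3(18) = 74  holds
(12) r=5, p=3, t=18; 1 of them equals 3  holds

Constraints 1, 5 do not hold.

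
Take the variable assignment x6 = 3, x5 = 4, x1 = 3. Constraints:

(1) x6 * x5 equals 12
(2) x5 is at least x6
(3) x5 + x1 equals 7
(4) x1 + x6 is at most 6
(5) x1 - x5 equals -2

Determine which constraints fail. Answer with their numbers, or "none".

Violated: 5.

(1) x6 * x5 = 3 * 4 = 12 — holds.
(2) x5 = 4, x6 = 3; 4 ≥ 3 — holds.
(3) x5 + x1 = 4 + 3 = 7 — holds.
(4) x1 + x6 = 3 + 3 = 6; 6 ≤ 6 — holds.
(5) x1 - x5 = 3 - 4 = -1, not -2 — fails.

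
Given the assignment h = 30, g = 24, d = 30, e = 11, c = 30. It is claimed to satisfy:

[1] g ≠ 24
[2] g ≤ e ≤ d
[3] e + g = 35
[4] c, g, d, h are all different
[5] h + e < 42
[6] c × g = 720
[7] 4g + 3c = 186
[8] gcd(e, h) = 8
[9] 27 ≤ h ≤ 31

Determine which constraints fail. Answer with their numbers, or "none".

Violated: 1, 2, 4, and 8.

[1] g = 24, but 24 is required to differ  ✗
[2] values 24, 11, 30; g = 24 is not ≤ e = 11  ✗
[3] e + g = 11 + 24 = 35  ✓
[4] c = d = 30, not all different  ✗
[5] h + e = 30 + 11 = 41; 41 < 42  ✓
[6] c × g = 30 × 24 = 720  ✓
[7] 4g + 3c = 4(24) + 3(30) = 186  ✓
[8] gcd(11, 30) = 1, not 8  ✗
[9] h = 30 lies in [27, 31]  ✓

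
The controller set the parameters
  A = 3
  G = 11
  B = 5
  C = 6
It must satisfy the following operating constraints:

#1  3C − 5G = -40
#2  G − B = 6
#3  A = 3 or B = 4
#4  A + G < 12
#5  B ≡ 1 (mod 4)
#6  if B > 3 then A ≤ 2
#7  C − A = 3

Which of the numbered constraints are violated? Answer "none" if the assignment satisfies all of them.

Violated: 1, 4, and 6.

#1 3C − 5G = 3(6) − 5(11) = -37, not -40  ✗
#2 G − B = 11 − 5 = 6  ✓
#3 A = 3 = 3 (first disjunct)  ✓
#4 A + G = 3 + 11 = 14; 14 ≥ 12, bound 12 not met  ✗
#5 5 mod 4 = 1  ✓
#6 B = 5 > 3, so we need A ≤ 2; but A = 3 > 2  ✗
#7 C − A = 6 − 3 = 3  ✓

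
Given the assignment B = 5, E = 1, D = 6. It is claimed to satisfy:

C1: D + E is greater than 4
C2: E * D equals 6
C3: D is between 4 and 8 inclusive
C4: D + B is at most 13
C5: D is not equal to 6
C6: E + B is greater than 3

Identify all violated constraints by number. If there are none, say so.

C1: D + E = 6 + 1 = 7; 7 > 4  holds
C2: E * D = 1 * 6 = 6  holds
C3: D = 6 lies in [4, 8]  holds
C4: D + B = 6 + 5 = 11; 11 ≤ 13  holds
C5: D = 6, but 6 is required to differ  fails
C6: E + B = 1 + 5 = 6; 6 > 3  holds

Constraint 5 is violated.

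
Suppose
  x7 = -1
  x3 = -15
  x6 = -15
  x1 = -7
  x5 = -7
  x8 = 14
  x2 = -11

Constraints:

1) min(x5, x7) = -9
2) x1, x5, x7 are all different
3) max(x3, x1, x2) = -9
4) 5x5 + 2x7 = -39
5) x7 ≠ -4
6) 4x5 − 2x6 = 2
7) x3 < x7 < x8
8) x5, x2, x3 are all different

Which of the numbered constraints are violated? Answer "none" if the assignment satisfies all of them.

1) min(-7, -1) = -7, not -9  ✗
2) x1 = x5 = -7, not all different  ✗
3) max(-15, -7, -11) = -7, not -9  ✗
4) 5x5 + 2x7 = 5(-7) + 2(-1) = -37, not -39  ✗
5) x7 = -1, and -1 ≠ -4  ✓
6) 4x5 − 2x6 = 4(-7) − 2(-15) = 2  ✓
7) values -15 < -1 < 14  ✓
8) values -7, -11, -15 are pairwise distinct  ✓

The assignment fails constraints 1, 2, 3, 4.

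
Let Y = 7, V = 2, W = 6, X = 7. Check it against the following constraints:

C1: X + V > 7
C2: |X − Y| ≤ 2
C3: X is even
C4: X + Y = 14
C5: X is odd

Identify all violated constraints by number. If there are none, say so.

Constraint 3 does not hold.

C1: X + V = 7 + 2 = 9; 9 > 7  holds
C2: |7 − 7| = 0; 0 ≤ 2  holds
C3: X = 7 is odd  fails
C4: X + Y = 7 + 7 = 14  holds
C5: X = 7 is odd  holds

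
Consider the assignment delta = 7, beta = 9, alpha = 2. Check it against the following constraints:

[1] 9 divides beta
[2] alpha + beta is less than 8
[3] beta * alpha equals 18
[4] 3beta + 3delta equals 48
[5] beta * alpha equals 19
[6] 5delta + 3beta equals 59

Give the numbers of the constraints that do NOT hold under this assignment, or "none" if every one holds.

Constraints 2, 5, and 6 are violated.

[1] 9 / 9 = 1, so 9 divides 9 — holds.
[2] alpha + beta = 2 + 9 = 11; 11 ≥ 8, bound 8 not met — does not hold.
[3] beta * alpha = 9 * 2 = 18 — holds.
[4] 3beta + 3delta = 3(9) + 3(7) = 48 — holds.
[5] beta * alpha = 9 * 2 = 18, not 19 — does not hold.
[6] 5delta + 3beta = 5(7) + 3(9) = 62, not 59 — does not hold.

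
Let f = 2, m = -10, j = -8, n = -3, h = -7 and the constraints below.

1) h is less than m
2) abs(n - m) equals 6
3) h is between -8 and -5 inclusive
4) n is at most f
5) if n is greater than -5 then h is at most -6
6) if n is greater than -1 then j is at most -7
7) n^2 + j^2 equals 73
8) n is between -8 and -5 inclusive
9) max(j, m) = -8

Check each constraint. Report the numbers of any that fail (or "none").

Constraints 1, 2, and 8 are violated.

1) h = -7, m = -10; -7 ≥ -10 (want <) — violated.
2) abs(-3 - (-10)) = 7, not 6 — violated.
3) h = -7 lies in [-8, -5] — satisfied.
4) n = -3, f = 2; -3 ≤ 2 — satisfied.
5) n = -3 > -5, so we need h ≤ -6; h = -7 ≤ -6 — satisfied.
6) n = -3, not > -1; antecedent false, conditional vacuously true — satisfied.
7) n^2 + j^2 = (-3)^2 + (-8)^2 = 9 + 64 = 73 — satisfied.
8) n = -3 is outside [-8, -5] — violated.
9) max(-8, -10) = -8 — satisfied.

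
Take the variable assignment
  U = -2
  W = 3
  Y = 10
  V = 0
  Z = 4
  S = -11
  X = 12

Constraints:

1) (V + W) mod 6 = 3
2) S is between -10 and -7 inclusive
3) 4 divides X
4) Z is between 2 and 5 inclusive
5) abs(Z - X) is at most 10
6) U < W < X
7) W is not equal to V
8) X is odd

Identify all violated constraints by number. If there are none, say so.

1) V + W = 3; 3 mod 6 = 3 — holds.
2) S = -11 is outside [-10, -7] — does not hold.
3) 12 / 4 = 3, so 4 divides 12 — holds.
4) Z = 4 lies in [2, 5] — holds.
5) abs(4 - 12) = 8; 8 ≤ 10 — holds.
6) values -2 < 3 < 12 — holds.
7) W = 3, V = 0; distinct — holds.
8) X = 12 is even — does not hold.

Violated: 2, 8.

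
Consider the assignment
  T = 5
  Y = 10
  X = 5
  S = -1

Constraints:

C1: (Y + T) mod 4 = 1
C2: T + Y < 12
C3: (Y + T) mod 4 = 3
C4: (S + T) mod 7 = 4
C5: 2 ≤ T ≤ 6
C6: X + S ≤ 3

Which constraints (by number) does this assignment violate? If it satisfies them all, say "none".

Constraints 1, 2, 6 do not hold.

C1: Y + T = 15; 15 mod 4 = 3, not 1  no
C2: T + Y = 5 + 10 = 15; 15 ≥ 12, bound 12 not met  no
C3: Y + T = 15; 15 mod 4 = 3  yes
C4: S + T = 4; 4 mod 7 = 4  yes
C5: T = 5 lies in [2, 6]  yes
C6: X + S = 5 + (-1) = 4; 4 > 3, bound 3 not met  no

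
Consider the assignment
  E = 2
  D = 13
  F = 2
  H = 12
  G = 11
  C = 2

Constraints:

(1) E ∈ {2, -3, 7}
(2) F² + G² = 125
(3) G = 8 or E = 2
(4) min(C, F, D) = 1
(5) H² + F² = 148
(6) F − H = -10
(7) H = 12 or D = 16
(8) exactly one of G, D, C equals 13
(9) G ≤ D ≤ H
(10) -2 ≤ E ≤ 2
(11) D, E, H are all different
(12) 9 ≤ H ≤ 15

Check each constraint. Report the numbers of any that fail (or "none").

(1) E = 2 is in {2, -3, 7} — OK.
(2) F² + G² = 2² + 11² = 4 + 121 = 125 — OK.
(3) G = 11 ≠ 8, but E = 2 = 2 (second disjunct) — OK.
(4) min(2, 2, 13) = 2, not 1 — violated.
(5) H² + F² = 12² + 2² = 144 + 4 = 148 — OK.
(6) F − H = 2 − 12 = -10 — OK.
(7) H = 12 = 12 (first disjunct) — OK.
(8) G=11, D=13, C=2; 1 of them equals 13 — OK.
(9) values 11, 13, 12; D = 13 is not ≤ H = 12 — violated.
(10) E = 2 lies in [-2, 2] — OK.
(11) values 13, 2, 12 are pairwise distinct — OK.
(12) H = 12 lies in [9, 15] — OK.

No — constraints 4, 9 are not satisfied.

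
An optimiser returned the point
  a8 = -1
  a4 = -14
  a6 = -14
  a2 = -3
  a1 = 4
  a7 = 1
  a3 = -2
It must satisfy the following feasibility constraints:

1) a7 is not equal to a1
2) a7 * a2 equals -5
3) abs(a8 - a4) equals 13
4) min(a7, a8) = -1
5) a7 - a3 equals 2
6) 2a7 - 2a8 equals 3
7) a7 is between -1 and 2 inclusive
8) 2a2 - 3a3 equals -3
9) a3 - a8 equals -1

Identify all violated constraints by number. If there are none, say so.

Violated: 2, 5, 6, 8.

1) a7 = 1, a1 = 4; distinct — OK.
2) a7 * a2 = 1 * (-3) = -3, not -5 — violated.
3) abs(-1 - (-14)) = 13 — OK.
4) min(1, -1) = -1 — OK.
5) a7 - a3 = 1 - (-2) = 3, not 2 — violated.
6) 2a7 - 2a8 = 2(1) - 2(-1) = 4, not 3 — violated.
7) a7 = 1 lies in [-1, 2] — OK.
8) 2a2 - 3a3 = 2(-3) - 3(-2) = 0, not -3 — violated.
9) a3 - a8 = -2 - (-1) = -1 — OK.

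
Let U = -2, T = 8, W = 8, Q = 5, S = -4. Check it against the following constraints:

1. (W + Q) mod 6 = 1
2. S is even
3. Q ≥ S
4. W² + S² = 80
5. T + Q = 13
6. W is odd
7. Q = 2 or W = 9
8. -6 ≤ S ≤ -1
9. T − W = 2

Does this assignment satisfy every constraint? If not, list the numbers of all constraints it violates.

1. W + Q = 13; 13 mod 6 = 1 — OK.
2. S = -4 is even — OK.
3. Q = 5, S = -4; 5 ≥ -4 — OK.
4. W² + S² = 8² + (-4)² = 64 + 16 = 80 — OK.
5. T + Q = 8 + 5 = 13 — OK.
6. W = 8 is even — violated.
7. Q = 5 ≠ 2 and W = 8 ≠ 9; both disjuncts false — violated.
8. S = -4 lies in [-6, -1] — OK.
9. T − W = 8 − 8 = 0, not 2 — violated.

Violated: 6, 7, and 9.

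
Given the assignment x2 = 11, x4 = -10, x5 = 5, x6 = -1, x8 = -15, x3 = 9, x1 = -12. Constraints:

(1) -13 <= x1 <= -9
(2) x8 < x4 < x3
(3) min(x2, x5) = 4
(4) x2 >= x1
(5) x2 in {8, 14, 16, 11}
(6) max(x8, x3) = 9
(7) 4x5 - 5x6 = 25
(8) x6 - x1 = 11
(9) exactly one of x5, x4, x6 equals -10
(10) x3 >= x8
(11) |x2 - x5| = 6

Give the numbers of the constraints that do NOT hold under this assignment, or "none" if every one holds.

Constraint 3 is violated.

(1) x1 = -12 lies in [-13, -9]  ✔
(2) values -15 < -10 < 9  ✔
(3) min(11, 5) = 5, not 4  ✘
(4) x2 = 11, x1 = -12; 11 ≥ -12  ✔
(5) x2 = 11 is in {8, 14, 16, 11}  ✔
(6) max(-15, 9) = 9  ✔
(7) 4x5 - 5x6 = 4(5) - 5(-1) = 25  ✔
(8) x6 - x1 = -1 - (-12) = 11  ✔
(9) x5=5, x4=-10, x6=-1; 1 of them equals -10  ✔
(10) x3 = 9, x8 = -15; 9 ≥ -15  ✔
(11) |11 - 5| = 6  ✔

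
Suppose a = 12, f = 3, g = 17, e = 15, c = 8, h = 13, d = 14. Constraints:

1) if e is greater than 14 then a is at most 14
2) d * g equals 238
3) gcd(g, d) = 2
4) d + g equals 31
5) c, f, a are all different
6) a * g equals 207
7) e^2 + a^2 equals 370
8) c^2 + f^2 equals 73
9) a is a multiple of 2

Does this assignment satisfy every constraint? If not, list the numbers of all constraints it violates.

1) e = 15 > 14, so we need a ≤ 14; a = 12 ≤ 14  ✔
2) d * g = 14 * 17 = 238  ✔
3) gcd(17, 14) = 1, not 2  ✘
4) d + g = 14 + 17 = 31  ✔
5) values 8, 3, 12 are pairwise distinct  ✔
6) a * g = 12 * 17 = 204, not 207  ✘
7) e^2 + a^2 = 15^2 + 12^2 = 225 + 144 = 369, not 370  ✘
8) c^2 + f^2 = 8^2 + 3^2 = 64 + 9 = 73  ✔
9) 12 / 2 = 6, so 2 divides 12  ✔

Constraints 3, 6, and 7 do not hold.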